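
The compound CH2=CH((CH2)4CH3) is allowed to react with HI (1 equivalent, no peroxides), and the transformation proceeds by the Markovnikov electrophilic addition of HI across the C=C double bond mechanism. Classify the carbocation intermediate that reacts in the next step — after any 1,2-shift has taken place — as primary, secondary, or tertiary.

secondary

Step 1: The π electrons of the C=C bond attack a proton of HI; Markovnikov addition places the new C–H on the less-substituted alkene carbon, so the positive charge ends up on the more-substituted carbon — a secondary carbocation. The H–I bond breaks heterolytically, releasing I⁻.
No single 1,2-shift to an adjacent carbon would give a more-substituted cation, so no rearrangement occurs.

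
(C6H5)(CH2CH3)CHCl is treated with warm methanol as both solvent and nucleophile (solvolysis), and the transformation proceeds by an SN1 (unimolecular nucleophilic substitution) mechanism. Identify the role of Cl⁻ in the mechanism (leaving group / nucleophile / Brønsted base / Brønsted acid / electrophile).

Step 1: Unassisted departure of Cl⁻ (taking the C–Cl bonding pair) generates a secondary carbocation.
Cl⁻ departs with both electrons of the breaking σ-bond — that is the definition of a leaving group.

leaving group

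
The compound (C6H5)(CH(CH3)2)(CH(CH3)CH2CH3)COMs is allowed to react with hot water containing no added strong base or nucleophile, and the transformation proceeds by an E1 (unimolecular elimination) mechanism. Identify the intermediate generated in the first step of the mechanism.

Step 1: Unassisted departure of MsO⁻ (taking the C–O bonding pair) generates a tertiary carbocation.
After step 1 the species present is a tertiary carbocation.

tertiary carbocation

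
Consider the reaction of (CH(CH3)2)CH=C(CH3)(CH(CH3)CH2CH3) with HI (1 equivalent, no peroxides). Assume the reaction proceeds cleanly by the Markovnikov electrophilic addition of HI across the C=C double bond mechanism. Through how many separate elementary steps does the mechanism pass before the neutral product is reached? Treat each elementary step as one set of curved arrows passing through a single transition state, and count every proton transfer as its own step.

2

Step 1: Protonation of the alkene by HI: the π bond acts as the nucleophile and picks up H⁺, giving the more stable (Markovnikov) tertiary carbocation. The H–I bond breaks heterolytically, releasing I⁻.
(No 1,2-shift: no single shift to an adjacent carbon would give a more stable cation.)
Step 2: Nucleophilic attack by I⁻ on the carbocation completes the addition, giving R–I.
Total: 2 elementary steps.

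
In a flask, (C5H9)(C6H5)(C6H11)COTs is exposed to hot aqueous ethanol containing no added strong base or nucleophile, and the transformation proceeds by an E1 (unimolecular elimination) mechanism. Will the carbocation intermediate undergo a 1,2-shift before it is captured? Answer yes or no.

no

The first-formed carbocation is tertiary.
No single 1,2-shift to an adjacent carbon would produce a more-substituted cation than the one already present, so no rearrangement occurs.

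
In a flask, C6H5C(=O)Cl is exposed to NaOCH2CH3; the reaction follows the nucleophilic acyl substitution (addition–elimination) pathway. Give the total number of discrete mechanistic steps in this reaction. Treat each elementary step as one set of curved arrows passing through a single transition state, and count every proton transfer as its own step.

Step 1: A lone pair on the O of CH3CH2O⁻ attacks the electrophilic acyl carbon; the π(C=O) electrons move onto oxygen, giving a tetrahedral intermediate.
Step 2: An oxygen lone pair re-forms the C=O π bond as the C–Cl σ-bond breaks; Cl⁻ is expelled.
Total: 2 elementary steps.

2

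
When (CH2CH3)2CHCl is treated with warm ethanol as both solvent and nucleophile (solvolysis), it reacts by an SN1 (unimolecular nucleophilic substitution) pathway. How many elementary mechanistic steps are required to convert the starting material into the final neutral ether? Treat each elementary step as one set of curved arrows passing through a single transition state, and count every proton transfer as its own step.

3

Step 1: Rate-determining heterolysis of the C–Cl bond gives Cl⁻ and a secondary carbocation.
(No 1,2-shift: no single shift to an adjacent carbon would give a more stable cation.)
Step 2: A lone pair on the oxygen of CH3CH2OH attacks the carbocation, forming a new C–O σ-bond and an oxonium ion.
Step 3: A second solvent molecule removes the proton on oxygen, giving the neutral ether product.
Total: 3 elementary steps.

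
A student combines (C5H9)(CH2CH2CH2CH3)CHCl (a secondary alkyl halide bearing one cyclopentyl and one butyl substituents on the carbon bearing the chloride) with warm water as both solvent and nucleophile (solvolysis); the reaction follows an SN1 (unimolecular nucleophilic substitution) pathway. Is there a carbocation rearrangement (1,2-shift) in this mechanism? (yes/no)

yes

The first-formed carbocation is secondary.
The adjacent cyclopentyl carbon already bears 2 other carbon substituents and has a hydrogen to migrate; after a 1,2-hydride shift from that carbon the positive charge sits on a tertiary centre.
Tertiary is more stable than secondary, so the shift occurs.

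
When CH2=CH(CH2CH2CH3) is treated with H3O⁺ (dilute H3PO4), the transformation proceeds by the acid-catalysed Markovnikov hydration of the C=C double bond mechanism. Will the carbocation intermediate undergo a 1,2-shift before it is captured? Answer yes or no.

The first-formed carbocation is secondary.
No single 1,2-shift to an adjacent carbon would produce a more-substituted cation than the one already present, so no rearrangement occurs.

no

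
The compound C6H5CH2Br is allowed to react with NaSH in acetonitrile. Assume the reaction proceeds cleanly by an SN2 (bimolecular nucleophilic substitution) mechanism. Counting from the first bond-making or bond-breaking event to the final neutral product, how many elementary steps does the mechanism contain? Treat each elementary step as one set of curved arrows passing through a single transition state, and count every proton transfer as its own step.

1

Step 1: HS⁻ attacks the back face of the α-carbon while Br⁻ departs with the C–Br bonding pair — a single concerted displacement through a pentacoordinate transition state.
Total: 1 elementary step.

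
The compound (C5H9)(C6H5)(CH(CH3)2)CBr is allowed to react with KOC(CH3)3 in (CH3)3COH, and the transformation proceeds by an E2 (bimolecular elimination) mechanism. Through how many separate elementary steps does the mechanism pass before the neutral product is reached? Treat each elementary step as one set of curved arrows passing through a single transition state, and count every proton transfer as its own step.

Step 1: Concerted anti-periplanar elimination: (CH3)3CO⁻ abstracts a β-H while Br⁻ leaves, and the C–H electrons become the new C=C π bond — all in a single transition state.
Total: 1 elementary step.

1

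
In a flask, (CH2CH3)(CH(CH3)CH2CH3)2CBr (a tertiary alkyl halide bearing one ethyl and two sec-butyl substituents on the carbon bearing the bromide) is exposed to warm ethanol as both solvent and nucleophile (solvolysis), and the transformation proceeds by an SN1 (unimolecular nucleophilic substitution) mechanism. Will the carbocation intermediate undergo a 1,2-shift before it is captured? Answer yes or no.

The first-formed carbocation is tertiary.
No single 1,2-shift to an adjacent carbon would produce a more-substituted cation than the one already present, so no rearrangement occurs.

no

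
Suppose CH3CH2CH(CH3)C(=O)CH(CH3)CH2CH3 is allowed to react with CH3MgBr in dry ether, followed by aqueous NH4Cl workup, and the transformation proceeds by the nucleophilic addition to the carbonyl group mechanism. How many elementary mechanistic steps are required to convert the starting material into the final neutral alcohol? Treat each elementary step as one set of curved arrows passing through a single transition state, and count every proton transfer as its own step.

Step 1: A lone pair / filled orbital on the carbanion-like carbon of CH3MgBr attacks the electrophilic carbonyl carbon; the π(C=O) electrons shift onto oxygen, producing a tetrahedral alkoxide intermediate.
Step 2: Protonation of the alkoxide by aqueous NH4Cl workup furnishes an alcohol.
Total: 2 elementary steps.

2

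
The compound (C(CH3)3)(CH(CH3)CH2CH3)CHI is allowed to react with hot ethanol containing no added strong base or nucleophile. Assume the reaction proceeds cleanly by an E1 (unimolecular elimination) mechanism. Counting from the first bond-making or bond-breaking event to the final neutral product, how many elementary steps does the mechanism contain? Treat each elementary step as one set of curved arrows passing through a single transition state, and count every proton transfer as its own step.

3

Step 1: Rate-determining heterolysis of the C–I bond gives I⁻ and a secondary carbocation.
Step 2: A hydride (H with its bonding pair) migrates from the adjacent sec-butyl carbon to the cationic centre — a 1,2-hydride shift — upgrading the secondary cation to a tertiary one.
Step 3: An ethanol molecule (solvent) deprotonates a β-carbon; as the C–H bond breaks, those electrons form the new alkene π bond.
Total: 3 elementary steps.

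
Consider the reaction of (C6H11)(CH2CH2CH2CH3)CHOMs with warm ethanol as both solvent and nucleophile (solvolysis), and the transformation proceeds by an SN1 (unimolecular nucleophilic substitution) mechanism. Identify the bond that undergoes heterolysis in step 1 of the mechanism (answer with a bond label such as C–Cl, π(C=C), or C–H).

C–O

Step 1: Rate-determining heterolysis of the C–O bond gives MsO⁻ and a secondary carbocation.
The bond broken in this step is the C–O bond.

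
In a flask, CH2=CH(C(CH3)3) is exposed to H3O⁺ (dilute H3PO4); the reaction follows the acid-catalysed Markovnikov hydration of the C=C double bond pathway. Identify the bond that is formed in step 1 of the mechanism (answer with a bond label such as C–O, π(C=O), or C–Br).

Step 1: Protonation of the alkene by H3O⁺: the π bond acts as the nucleophile and picks up H⁺, giving the more stable (Markovnikov) secondary carbocation. H2O is released.
The bond formed in this step is the C–H bond.

C–H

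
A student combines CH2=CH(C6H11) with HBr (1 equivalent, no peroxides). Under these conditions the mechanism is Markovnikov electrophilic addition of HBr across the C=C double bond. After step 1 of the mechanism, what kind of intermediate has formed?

secondary carbocation

Step 1: The π electrons of the C=C bond attack a proton of HBr; Markovnikov addition places the new C–H on the less-substituted alkene carbon, so the positive charge ends up on the more-substituted carbon — a secondary carbocation. The H–Br bond breaks heterolytically, releasing Br⁻.
After step 1 the species present is a secondary carbocation.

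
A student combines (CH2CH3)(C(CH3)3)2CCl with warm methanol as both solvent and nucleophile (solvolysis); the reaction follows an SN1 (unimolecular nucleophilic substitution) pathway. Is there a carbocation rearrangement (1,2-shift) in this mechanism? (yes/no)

The first-formed carbocation is tertiary.
No single 1,2-shift to an adjacent carbon would produce a more-substituted cation than the one already present, so no rearrangement occurs.

no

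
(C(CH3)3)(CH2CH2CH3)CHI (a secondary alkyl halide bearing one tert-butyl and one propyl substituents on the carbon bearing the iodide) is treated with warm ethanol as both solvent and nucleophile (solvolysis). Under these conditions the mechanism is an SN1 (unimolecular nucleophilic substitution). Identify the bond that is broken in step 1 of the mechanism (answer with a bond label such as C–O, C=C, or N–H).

C–I

Step 1: Unassisted departure of I⁻ (taking the C–I bonding pair) generates a secondary carbocation.
The bond broken in this step is the C–I bond.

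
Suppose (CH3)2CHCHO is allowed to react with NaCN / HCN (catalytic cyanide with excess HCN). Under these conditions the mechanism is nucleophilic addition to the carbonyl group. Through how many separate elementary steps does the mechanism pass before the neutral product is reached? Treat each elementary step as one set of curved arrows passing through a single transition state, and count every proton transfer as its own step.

Step 1: Nucleophilic addition: CN⁻ adds to the carbonyl carbon, pushing the π(C=O) electron pair onto oxygen and giving a tetrahedral alkoxide.
Step 2: Proton transfer from HCN to the alkoxide furnishes a cyanohydrin (and releases another CN⁻ to continue the reaction).
Total: 2 elementary steps.

2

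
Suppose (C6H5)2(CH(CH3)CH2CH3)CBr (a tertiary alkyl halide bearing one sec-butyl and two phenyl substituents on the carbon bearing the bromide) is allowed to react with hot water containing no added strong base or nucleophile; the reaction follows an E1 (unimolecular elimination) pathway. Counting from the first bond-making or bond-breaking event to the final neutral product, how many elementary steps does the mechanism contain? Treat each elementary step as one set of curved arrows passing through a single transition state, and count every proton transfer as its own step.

Step 1: Unassisted departure of Br⁻ (taking the C–Br bonding pair) generates a tertiary carbocation.
(No 1,2-shift: no single shift to an adjacent carbon would give a more stable cation.)
Step 2: A water molecule (solvent) deprotonates a β-carbon; as the C–H bond breaks, those electrons form the new alkene π bond.
Total: 2 elementary steps.

2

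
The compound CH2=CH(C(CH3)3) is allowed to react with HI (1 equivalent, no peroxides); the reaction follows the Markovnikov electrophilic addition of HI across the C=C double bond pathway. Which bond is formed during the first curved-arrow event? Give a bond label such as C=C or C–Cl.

C–H

Step 1: Protonation of the alkene by HI: the π bond acts as the nucleophile and picks up H⁺, giving the more stable (Markovnikov) secondary carbocation. The H–I bond breaks heterolytically, releasing I⁻.
The bond formed in this step is the C–H bond.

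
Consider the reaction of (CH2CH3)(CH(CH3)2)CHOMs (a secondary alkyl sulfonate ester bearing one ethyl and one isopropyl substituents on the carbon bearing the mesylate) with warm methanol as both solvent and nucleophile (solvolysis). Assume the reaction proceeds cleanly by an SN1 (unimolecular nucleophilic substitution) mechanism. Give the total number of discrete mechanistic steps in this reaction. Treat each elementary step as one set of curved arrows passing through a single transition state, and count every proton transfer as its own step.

Step 1: Unassisted departure of MsO⁻ (taking the C–O bonding pair) generates a secondary carbocation.
Step 2: A 1,2-hydride shift from the adjacent isopropyl carbon moves the positive charge from the secondary centre to an adjacent carbon, generating a more stable tertiary carbocation.
Step 3: CH3OH donates an oxygen lone pair into the empty p orbital of the cation, giving a protonated ether (an oxonium ion).
Step 4: Deprotonation of the oxonium oxygen by solvent methanol yields the neutral ether.
Total: 4 elementary steps.

4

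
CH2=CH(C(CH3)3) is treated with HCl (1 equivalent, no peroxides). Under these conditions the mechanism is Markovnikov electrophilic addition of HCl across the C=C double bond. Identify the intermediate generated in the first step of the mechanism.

secondary carbocation

Step 1: Protonation of the alkene by HCl: the π bond acts as the nucleophile and picks up H⁺, giving the more stable (Markovnikov) secondary carbocation. The H–Cl bond breaks heterolytically, releasing Cl⁻.
After step 1 the species present is a secondary carbocation.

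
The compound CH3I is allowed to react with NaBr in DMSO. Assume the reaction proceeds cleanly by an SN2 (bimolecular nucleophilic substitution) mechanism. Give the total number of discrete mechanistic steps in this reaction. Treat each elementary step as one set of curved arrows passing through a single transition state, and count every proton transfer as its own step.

1

Step 1: The bromide nucleophile donates a lone pair from Br to the α-carbon in a backside attack; simultaneously the C–I σ-bond breaks and both of its electrons leave with I⁻. One concerted step with inversion of configuration.
Total: 1 elementary step.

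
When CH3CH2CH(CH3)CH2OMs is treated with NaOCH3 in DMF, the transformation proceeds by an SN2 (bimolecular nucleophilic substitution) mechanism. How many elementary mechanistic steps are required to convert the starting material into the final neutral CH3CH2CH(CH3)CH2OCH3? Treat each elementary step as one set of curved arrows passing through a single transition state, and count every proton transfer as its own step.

1

Step 1: CH3O⁻ attacks the back face of the α-carbon while MsO⁻ departs with the C–O bonding pair — a single concerted displacement through a pentacoordinate transition state.
Total: 1 elementary step.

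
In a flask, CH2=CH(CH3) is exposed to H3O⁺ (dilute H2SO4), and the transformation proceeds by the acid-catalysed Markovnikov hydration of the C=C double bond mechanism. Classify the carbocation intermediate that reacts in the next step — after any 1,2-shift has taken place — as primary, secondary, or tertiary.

secondary

Step 1: Protonation of the alkene by H3O⁺: the π bond acts as the nucleophile and picks up H⁺, giving the more stable (Markovnikov) secondary carbocation. H2O is released.
No single 1,2-shift to an adjacent carbon would give a more-substituted cation, so no rearrangement occurs.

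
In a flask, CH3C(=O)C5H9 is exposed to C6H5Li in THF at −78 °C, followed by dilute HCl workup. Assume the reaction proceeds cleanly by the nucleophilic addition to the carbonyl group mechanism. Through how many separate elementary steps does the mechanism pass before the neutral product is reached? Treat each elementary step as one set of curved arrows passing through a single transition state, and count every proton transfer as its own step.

Step 1: A lone pair / filled orbital on the carbanion-like carbon of C6H5Li attacks the electrophilic carbonyl carbon; the π(C=O) electrons shift onto oxygen, producing a tetrahedral alkoxide intermediate.
Step 2: On dilute HCl workup the alkoxide oxygen is protonated, giving an alcohol.
Total: 2 elementary steps.

2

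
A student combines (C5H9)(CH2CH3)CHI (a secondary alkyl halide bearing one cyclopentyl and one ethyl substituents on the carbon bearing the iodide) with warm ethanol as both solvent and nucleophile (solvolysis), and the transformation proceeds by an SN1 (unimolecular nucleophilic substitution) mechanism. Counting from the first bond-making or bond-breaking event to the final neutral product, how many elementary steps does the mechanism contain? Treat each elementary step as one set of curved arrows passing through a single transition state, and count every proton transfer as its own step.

Step 1: Unassisted departure of I⁻ (taking the C–I bonding pair) generates a secondary carbocation.
Step 2: A 1,2-hydride shift from the adjacent cyclopentyl carbon moves the positive charge from the secondary centre to an adjacent carbon, generating a more stable tertiary carbocation.
Step 3: A lone pair on the oxygen of CH3CH2OH attacks the carbocation, forming a new C–O σ-bond and an oxonium ion.
Step 4: A second solvent molecule removes the proton on oxygen, giving the neutral ether product.
Total: 4 elementary steps.

4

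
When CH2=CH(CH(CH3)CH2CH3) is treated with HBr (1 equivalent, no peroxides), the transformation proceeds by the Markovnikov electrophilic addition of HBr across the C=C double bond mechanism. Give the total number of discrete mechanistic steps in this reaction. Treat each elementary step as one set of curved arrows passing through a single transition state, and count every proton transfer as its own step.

3

Step 1: Electrophilic addition begins with the π(C=C) electrons forming a bond to the proton of HBr. Following Markovnikov's rule, the resulting cation is secondary. The H–Br bond breaks heterolytically, releasing Br⁻.
Step 2: A hydride (H with its bonding pair) migrates from the adjacent sec-butyl carbon to the cationic centre — a 1,2-hydride shift — upgrading the secondary cation to a tertiary one.
Step 3: Br⁻ captures the cation: a lone pair on Br⁻ fills the empty p orbital, producing the alkyl halide product.
Total: 3 elementary steps.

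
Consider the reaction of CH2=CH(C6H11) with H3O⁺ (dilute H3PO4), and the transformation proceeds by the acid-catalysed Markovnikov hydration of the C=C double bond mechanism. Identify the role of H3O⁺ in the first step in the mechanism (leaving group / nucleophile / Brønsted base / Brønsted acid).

Brønsted acid

Step 1: The π electrons of the C=C bond attack a proton of H3O⁺; Markovnikov addition places the new C–H on the less-substituted alkene carbon, so the positive charge ends up on the more-substituted carbon — a secondary carbocation. H2O is released.
H3O⁺ in the first step donates a proton in a proton-transfer step — a Brønsted acid.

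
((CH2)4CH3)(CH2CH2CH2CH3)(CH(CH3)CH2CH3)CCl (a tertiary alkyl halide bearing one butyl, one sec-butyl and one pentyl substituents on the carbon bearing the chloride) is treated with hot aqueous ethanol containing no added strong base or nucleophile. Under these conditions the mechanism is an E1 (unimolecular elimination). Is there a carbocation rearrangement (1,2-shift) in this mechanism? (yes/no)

no

The first-formed carbocation is tertiary.
No single 1,2-shift to an adjacent carbon would produce a more-substituted cation than the one already present, so no rearrangement occurs.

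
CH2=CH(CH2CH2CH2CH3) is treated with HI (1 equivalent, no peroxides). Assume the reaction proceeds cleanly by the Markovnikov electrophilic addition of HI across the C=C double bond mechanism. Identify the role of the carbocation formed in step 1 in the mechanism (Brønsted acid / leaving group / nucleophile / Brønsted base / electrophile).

electrophile

Step 2: Nucleophilic attack by I⁻ on the carbocation completes the addition, giving R–I.
The carbocation formed in step 1 accepts an electron pair into an empty or π* orbital — it is the electrophile.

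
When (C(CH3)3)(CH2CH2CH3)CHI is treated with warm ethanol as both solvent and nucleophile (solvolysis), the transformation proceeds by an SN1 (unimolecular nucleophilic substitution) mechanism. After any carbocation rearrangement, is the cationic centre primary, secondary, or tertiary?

tertiary

Step 1: Ionisation: the C–I σ-bond cleaves heterolytically; both bonding electrons depart with I⁻, leaving a secondary carbocation at the α-carbon.
Step 2: A 1,2-methyl shift from the adjacent tert-butyl carbon moves the positive charge from the secondary centre to an adjacent carbon, generating a more stable tertiary carbocation.
The cation rearranges from secondary to tertiary via a 1,2-methyl shift from the adjacent tert-butyl carbon; the tertiary cation is what reacts next.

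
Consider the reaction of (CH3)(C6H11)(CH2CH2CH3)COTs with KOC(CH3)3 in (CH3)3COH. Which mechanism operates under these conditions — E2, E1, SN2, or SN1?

E2

Conditions: a strong/bulky base with a tertiary substrate bearing a β-hydrogen.
These conditions are the textbook signature of the E2 pathway.
A strong (often hindered) base removes a β-H in concert with loss of the leaving group — bimolecular elimination.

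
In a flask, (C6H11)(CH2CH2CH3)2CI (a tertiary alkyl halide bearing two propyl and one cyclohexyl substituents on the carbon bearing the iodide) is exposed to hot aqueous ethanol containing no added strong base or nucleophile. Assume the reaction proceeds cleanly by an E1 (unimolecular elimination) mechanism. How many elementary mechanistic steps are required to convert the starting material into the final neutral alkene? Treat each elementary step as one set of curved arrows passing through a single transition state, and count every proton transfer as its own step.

Step 1: Ionisation: the C–I σ-bond cleaves heterolytically; both bonding electrons depart with I⁻, leaving a tertiary carbocation at the α-carbon.
(No 1,2-shift: no single shift to an adjacent carbon would give a more stable cation.)
Step 2: A water (or ethanol) molecule (solvent) deprotonates a β-carbon; as the C–H bond breaks, those electrons form the new alkene π bond.
Total: 2 elementary steps.

2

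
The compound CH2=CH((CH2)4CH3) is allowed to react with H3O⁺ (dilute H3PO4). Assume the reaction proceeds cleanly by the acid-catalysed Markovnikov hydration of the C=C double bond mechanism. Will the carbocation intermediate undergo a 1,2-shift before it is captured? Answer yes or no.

The first-formed carbocation is secondary.
No single 1,2-shift to an adjacent carbon would produce a more-substituted cation than the one already present, so no rearrangement occurs.

no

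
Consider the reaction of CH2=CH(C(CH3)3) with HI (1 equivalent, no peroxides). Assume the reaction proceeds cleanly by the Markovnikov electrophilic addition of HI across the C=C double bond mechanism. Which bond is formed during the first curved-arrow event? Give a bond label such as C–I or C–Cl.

Step 1: Protonation of the alkene by HI: the π bond acts as the nucleophile and picks up H⁺, giving the more stable (Markovnikov) secondary carbocation. The H–I bond breaks heterolytically, releasing I⁻.
The bond formed in this step is the C–H bond.

C–H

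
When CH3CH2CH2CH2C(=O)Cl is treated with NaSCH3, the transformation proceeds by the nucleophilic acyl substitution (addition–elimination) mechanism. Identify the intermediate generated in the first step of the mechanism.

tetrahedral intermediate

Step 1: Nucleophilic addition of CH3S⁻ to the acyl carbon breaks the π(C=O) bond and yields a tetrahedral, anionic intermediate.
After step 1 the species present is a tetrahedral intermediate.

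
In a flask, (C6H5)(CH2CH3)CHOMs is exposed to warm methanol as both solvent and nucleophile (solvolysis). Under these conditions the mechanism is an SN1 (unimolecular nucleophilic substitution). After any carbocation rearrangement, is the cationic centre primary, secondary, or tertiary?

secondary

Step 1: Ionisation: the C–O σ-bond cleaves heterolytically; both bonding electrons depart with MsO⁻, leaving a secondary carbocation at the α-carbon.
No single 1,2-shift to an adjacent carbon would give a more-substituted cation, so no rearrangement occurs.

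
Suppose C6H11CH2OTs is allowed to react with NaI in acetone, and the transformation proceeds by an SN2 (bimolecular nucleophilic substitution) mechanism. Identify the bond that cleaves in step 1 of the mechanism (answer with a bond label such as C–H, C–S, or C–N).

Step 1: I⁻ attacks the back face of the α-carbon while TsO⁻ departs with the C–O bonding pair — a single concerted displacement through a pentacoordinate transition state.
The bond broken in this step is the C–O bond.

C–O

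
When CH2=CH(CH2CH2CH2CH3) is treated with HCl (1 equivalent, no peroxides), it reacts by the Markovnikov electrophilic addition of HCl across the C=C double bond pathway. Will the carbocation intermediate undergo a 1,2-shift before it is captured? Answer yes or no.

The first-formed carbocation is secondary.
No single 1,2-shift to an adjacent carbon would produce a more-substituted cation than the one already present, so no rearrangement occurs.

no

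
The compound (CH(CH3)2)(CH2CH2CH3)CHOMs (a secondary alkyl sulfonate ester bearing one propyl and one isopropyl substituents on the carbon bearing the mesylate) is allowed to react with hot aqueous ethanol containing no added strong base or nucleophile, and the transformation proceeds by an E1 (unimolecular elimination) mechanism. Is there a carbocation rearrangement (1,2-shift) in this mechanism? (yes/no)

yes

The first-formed carbocation is secondary.
The adjacent isopropyl carbon already bears 2 other carbon substituents and has a hydrogen to migrate; after a 1,2-hydride shift from that carbon the positive charge sits on a tertiary centre.
Tertiary is more stable than secondary, so the shift occurs.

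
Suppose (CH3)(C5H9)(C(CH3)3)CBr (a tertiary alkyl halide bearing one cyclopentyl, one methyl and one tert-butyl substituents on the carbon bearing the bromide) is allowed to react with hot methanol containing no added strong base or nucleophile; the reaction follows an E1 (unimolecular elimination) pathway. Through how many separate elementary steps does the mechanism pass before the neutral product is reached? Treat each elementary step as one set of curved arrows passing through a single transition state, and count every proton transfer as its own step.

2

Step 1: Rate-determining heterolysis of the C–Br bond gives Br⁻ and a tertiary carbocation.
(No 1,2-shift: no single shift to an adjacent carbon would give a more stable cation.)
Step 2: A methanol molecule (solvent) deprotonates a β-carbon; as the C–H bond breaks, those electrons form the new alkene π bond.
Total: 2 elementary steps.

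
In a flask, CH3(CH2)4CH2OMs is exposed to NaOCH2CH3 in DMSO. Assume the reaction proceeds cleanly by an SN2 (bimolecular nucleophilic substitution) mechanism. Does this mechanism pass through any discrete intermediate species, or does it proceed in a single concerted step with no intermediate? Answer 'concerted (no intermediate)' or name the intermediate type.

The ethoxide nucleophile donates a lone pair from O to the α-carbon in a backside attack; simultaneously the C–O σ-bond breaks and both of its electrons leave with MsO⁻. One concerted step with inversion of configuration.
All bond changes occur in one transition state; no discrete intermediate is formed.

concerted (no intermediate)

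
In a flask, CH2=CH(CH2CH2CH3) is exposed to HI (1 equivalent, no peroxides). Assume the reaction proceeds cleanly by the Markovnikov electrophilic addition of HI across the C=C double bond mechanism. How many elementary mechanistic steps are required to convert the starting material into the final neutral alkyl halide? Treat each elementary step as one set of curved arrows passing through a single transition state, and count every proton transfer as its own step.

Step 1: The π electrons of the C=C bond attack a proton of HI; Markovnikov addition places the new C–H on the less-substituted alkene carbon, so the positive charge ends up on the more-substituted carbon — a secondary carbocation. The H–I bond breaks heterolytically, releasing I⁻.
(No 1,2-shift: no single shift to an adjacent carbon would give a more stable cation.)
Step 2: I⁻ captures the cation: a lone pair on I⁻ fills the empty p orbital, producing the alkyl halide product.
Total: 2 elementary steps.

2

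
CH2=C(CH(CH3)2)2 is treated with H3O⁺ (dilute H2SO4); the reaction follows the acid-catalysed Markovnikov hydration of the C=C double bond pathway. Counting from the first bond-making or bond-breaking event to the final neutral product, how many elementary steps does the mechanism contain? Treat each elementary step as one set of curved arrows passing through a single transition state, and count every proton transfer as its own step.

Step 1: The π electrons of the C=C bond attack a proton of H3O⁺; Markovnikov addition places the new C–H on the less-substituted alkene carbon, so the positive charge ends up on the more-substituted carbon — a tertiary carbocation. H2O is released.
(No 1,2-shift: no single shift to an adjacent carbon would give a more stable cation.)
Step 2: A lone pair on the oxygen of H2O attacks the carbocation, forming a C–O bond and an oxonium ion (a protonated alcohol).
Step 3: H2O removes a proton from the oxonium oxygen, regenerating H3O⁺ and giving the neutral alcohol.
Total: 3 elementary steps.

3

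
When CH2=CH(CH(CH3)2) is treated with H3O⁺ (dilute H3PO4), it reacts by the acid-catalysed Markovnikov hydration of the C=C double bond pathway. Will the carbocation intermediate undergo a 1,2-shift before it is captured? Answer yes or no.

yes

The first-formed carbocation is secondary.
The adjacent isopropyl carbon already bears 2 other carbon substituents and has a hydrogen to migrate; after a 1,2-hydride shift from that carbon the positive charge sits on a tertiary centre.
Tertiary is more stable than secondary, so the shift occurs.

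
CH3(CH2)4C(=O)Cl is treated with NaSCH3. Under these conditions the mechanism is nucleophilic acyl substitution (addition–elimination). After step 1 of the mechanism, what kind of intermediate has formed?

Step 1: Nucleophilic addition of CH3S⁻ to the acyl carbon breaks the π(C=O) bond and yields a tetrahedral, anionic intermediate.
After step 1 the species present is a tetrahedral intermediate.

tetrahedral intermediate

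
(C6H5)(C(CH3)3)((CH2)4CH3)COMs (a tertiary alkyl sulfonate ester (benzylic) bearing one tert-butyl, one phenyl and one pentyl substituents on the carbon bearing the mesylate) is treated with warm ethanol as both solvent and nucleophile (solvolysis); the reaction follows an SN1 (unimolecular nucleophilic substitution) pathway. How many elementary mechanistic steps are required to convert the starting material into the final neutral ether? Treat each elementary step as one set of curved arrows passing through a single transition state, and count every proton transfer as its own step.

3

Step 1: The C–O bond breaks with both electrons going to the mesylate; MsO⁻ leaves and a tertiary carbocation remains.
(No 1,2-shift: no single shift to an adjacent carbon would give a more stable cation.)
Step 2: Nucleophilic capture: the oxygen of CH3CH2OH bonds to the cationic carbon, producing an oxonium-ion intermediate.
Step 3: A second solvent molecule removes the proton on oxygen, giving the neutral ether product.
Total: 3 elementary steps.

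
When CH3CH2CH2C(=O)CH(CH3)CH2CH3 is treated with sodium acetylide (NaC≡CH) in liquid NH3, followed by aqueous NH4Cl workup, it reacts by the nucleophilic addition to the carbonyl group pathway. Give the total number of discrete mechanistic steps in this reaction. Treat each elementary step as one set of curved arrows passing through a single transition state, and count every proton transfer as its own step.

2

Step 1: HC≡C⁻ attacks the sp² carbonyl carbon; the C=O π bond breaks and the electrons end up as a lone pair on the alkoxide oxygen of the tetrahedral intermediate.
Step 2: Protonation of the alkoxide by aqueous NH4Cl workup furnishes a propargyl alcohol.
Total: 2 elementary steps.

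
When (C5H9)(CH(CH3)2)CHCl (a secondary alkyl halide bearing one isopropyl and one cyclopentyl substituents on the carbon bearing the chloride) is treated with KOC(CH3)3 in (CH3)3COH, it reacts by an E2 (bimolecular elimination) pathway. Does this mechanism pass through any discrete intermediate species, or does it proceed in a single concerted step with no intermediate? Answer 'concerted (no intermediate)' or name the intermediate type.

Concerted anti-periplanar elimination: (CH3)3CO⁻ abstracts a β-H while Cl⁻ leaves, and the C–H electrons become the new C=C π bond — all in a single transition state.
All bond changes occur in one transition state; no discrete intermediate is formed.

concerted (no intermediate)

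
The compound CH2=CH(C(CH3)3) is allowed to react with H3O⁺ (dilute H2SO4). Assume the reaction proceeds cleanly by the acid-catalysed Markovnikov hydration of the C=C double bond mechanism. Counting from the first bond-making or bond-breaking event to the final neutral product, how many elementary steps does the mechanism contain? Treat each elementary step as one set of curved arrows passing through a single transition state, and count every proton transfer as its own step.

4

Step 1: Electrophilic addition begins with the π(C=C) electrons forming a bond to the proton of H3O⁺. Following Markovnikov's rule, the resulting cation is secondary. H2O is released.
Step 2: A methyl group with its bonding pair migrates from the adjacent tert-butyl carbon to the cationic centre — a 1,2-methyl shift — upgrading the secondary cation to a tertiary one.
Step 3: Water acts as the nucleophile: an oxygen lone pair bonds to the cationic carbon, giving an oxonium-ion intermediate.
Step 4: Deprotonation of the oxonium ion by a water molecule delivers the neutral alcohol and regenerates the acid catalyst.
Total: 4 elementary steps.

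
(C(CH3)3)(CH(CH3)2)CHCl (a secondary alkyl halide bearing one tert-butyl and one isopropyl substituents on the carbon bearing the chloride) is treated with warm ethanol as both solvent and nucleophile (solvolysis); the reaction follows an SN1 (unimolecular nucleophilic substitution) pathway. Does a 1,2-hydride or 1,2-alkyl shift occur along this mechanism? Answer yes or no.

The first-formed carbocation is secondary.
The adjacent isopropyl carbon already bears 2 other carbon substituents and has a hydrogen to migrate; after a 1,2-hydride shift from that carbon the positive charge sits on a tertiary centre.
Tertiary is more stable than secondary, so the shift occurs.

yes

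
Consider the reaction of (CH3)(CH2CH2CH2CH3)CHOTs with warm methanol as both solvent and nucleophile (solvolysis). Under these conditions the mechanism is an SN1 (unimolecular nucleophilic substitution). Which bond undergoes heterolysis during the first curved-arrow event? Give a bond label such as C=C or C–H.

C–O

Step 1: Ionisation: the C–O σ-bond cleaves heterolytically; both bonding electrons depart with TsO⁻, leaving a secondary carbocation at the α-carbon.
The bond broken in this step is the C–O bond.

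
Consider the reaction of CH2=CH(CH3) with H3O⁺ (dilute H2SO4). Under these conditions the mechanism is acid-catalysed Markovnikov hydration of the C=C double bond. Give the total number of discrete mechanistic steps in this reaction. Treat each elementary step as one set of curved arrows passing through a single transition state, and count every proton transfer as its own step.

3

Step 1: Protonation of the alkene by H3O⁺: the π bond acts as the nucleophile and picks up H⁺, giving the more stable (Markovnikov) secondary carbocation. H2O is released.
(No 1,2-shift: no single shift to an adjacent carbon would give a more stable cation.)
Step 2: Water acts as the nucleophile: an oxygen lone pair bonds to the cationic carbon, giving an oxonium-ion intermediate.
Step 3: Proton transfer from the O–H of the oxonium ion to H2O completes the catalytic cycle and yields the alcohol.
Total: 3 elementary steps.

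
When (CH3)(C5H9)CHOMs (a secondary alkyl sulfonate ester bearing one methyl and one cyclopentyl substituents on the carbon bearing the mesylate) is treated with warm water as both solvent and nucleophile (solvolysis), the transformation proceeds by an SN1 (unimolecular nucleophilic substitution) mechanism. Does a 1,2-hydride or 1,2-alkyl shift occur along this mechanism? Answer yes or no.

yes

The first-formed carbocation is secondary.
The adjacent cyclopentyl carbon already bears 2 other carbon substituents and has a hydrogen to migrate; after a 1,2-hydride shift from that carbon the positive charge sits on a tertiary centre.
Tertiary is more stable than secondary, so the shift occurs.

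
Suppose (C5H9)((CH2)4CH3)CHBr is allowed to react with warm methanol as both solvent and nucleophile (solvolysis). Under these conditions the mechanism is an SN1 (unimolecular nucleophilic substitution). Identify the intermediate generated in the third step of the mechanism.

Step 1: The C–Br bond breaks with both electrons going to the bromide; Br⁻ leaves and a secondary carbocation remains.
Step 2: A 1,2-hydride shift from the adjacent cyclopentyl carbon moves the positive charge from the secondary centre to an adjacent carbon, generating a more stable tertiary carbocation.
Step 3: CH3OH donates an oxygen lone pair into the empty p orbital of the cation, giving a protonated ether (an oxonium ion).
After step 3 the species present is an oxonium ion.

oxonium ion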